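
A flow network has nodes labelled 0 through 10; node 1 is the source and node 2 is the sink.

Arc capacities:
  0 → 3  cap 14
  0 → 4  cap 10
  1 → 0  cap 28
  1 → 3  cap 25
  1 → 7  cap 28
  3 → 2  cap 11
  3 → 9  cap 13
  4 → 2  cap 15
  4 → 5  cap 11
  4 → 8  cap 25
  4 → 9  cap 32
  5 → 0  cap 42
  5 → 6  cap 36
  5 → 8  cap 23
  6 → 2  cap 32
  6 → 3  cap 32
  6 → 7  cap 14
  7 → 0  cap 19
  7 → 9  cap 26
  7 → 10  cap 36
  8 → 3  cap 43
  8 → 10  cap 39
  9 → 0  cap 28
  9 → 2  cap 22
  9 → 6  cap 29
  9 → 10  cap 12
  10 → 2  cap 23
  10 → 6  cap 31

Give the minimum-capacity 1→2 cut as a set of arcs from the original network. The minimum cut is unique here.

augment #1: 1→3→2 push 11
augment #2: 1→0→4→2 push 10
augment #3: 1→3→9→2 push 13
augment #4: 1→7→9→2 push 9
augment #5: 1→7→10→2 push 19
max flow = 62; residual-reachable set from 1 gives S-side
cut edges (S→T): {(0,4), (1,7), (3,2), (3,9)} total cap 62

Min-cut arcs: {(0,4), (1,7), (3,2), (3,9)} (total capacity 62)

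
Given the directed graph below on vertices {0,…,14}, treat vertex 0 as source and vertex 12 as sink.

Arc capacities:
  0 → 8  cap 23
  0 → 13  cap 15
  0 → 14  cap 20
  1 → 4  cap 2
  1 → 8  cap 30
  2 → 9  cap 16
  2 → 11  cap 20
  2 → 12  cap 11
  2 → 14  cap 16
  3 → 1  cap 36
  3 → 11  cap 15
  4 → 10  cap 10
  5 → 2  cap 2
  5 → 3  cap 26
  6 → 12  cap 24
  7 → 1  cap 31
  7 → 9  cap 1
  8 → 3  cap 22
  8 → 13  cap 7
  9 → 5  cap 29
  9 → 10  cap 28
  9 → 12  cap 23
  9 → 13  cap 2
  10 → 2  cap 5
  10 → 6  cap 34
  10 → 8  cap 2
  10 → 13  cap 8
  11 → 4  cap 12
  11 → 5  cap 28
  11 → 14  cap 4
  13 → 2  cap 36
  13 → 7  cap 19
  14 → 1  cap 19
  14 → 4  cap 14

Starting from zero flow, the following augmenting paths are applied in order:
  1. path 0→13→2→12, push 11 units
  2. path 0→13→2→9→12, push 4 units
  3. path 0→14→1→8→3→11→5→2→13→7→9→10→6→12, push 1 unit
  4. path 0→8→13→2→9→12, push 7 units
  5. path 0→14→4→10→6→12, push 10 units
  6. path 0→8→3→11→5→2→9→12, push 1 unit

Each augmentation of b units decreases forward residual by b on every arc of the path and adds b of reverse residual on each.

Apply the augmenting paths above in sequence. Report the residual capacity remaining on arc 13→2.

Residual capacity of (13,2): 15

after path 1 (0→13→2→12, push 11): res(13,2)=25
after path 2 (0→13→2→9→12, push 4): res(13,2)=21
after path 3 (0→14→1→8→3→11→5→2→13→7→9→10→6→12, push 1): res(13,2)=22
after path 4 (0→8→13→2→9→12, push 7): res(13,2)=15
after path 5 (0→14→4→10→6→12, push 10): res(13,2)=15
after path 6 (0→8→3→11→5→2→9→12, push 1): res(13,2)=15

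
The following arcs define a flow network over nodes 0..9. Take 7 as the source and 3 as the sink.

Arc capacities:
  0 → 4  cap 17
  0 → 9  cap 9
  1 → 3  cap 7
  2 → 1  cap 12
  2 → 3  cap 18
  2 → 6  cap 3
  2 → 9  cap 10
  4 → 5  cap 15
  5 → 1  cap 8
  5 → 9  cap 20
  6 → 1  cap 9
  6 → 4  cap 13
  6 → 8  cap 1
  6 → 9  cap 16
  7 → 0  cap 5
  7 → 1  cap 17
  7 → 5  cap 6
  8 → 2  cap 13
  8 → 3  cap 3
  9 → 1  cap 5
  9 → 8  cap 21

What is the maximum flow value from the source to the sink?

augment #1: 7→1→3 bottleneck 7, total now 7
augment #2: 7→0→9→8→3 bottleneck 3, total now 10
augment #3: 7→0→9→8→2→3 bottleneck 2, total now 12
augment #4: 7→5→9→8→2→3 bottleneck 6, total now 18

Maximum flow value: 18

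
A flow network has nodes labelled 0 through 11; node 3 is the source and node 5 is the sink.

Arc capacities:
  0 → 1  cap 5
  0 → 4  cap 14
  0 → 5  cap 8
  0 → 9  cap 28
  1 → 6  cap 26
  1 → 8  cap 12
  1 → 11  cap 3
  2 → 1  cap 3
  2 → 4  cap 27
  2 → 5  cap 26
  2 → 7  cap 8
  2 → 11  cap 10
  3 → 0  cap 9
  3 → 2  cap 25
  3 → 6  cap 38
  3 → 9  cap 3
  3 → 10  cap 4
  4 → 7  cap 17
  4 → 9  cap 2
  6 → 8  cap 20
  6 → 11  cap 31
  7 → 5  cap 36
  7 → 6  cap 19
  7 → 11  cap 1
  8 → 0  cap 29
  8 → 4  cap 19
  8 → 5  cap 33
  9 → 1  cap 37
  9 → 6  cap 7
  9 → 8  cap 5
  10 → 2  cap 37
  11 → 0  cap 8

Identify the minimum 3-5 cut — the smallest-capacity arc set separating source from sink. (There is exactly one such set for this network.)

augment #1: 3→0→5 push 8
augment #2: 3→2→5 push 25
augment #3: 3→6→8→5 push 20
augment #4: 3→9→8→5 push 3
augment #5: 3→10→2→5 push 1
augment #6: 3→0→1→8→5 push 1
augment #7: 3→10→2→7→5 push 3
augment #8: 3→6→11→0→1→8→5 push 4
augment #9: 3→6→11→0→4→7→5 push 4
max flow = 69; residual-reachable set from 3 gives S-side
cut edges (S→T): {(3,0), (3,2), (3,9), (3,10), (6,8), (11,0)} total cap 69

Min-cut arcs: {(3,0), (3,2), (3,9), (3,10), (6,8), (11,0)} (total capacity 69)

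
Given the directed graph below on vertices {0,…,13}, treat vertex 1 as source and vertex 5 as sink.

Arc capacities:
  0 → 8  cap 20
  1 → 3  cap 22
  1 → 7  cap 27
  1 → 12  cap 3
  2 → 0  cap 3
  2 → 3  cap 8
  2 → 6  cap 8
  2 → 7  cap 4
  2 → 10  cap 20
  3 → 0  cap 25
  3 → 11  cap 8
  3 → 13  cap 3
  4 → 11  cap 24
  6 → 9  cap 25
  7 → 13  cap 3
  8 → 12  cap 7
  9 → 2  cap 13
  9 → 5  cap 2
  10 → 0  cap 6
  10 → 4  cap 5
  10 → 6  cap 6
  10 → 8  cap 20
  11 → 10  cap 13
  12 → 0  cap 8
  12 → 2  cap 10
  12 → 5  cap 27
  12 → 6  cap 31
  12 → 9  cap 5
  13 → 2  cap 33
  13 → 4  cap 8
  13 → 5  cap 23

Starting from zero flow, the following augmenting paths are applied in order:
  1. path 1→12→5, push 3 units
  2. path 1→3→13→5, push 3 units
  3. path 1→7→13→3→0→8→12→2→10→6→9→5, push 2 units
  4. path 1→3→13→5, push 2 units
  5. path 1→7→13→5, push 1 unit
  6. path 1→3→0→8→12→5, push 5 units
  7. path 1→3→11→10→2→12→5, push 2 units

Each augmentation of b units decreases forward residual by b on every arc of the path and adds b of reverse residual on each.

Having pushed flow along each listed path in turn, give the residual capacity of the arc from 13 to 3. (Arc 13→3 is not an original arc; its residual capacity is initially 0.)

Residual capacity of (13,3): 3

after path 1 (1→12→5, push 3): res(13,3)=0
after path 2 (1→3→13→5, push 3): res(13,3)=3
after path 3 (1→7→13→3→0→8→12→2→10→6→9→5, push 2): res(13,3)=1
after path 4 (1→3→13→5, push 2): res(13,3)=3
after path 5 (1→7→13→5, push 1): res(13,3)=3
after path 6 (1→3→0→8→12→5, push 5): res(13,3)=3
after path 7 (1→3→11→10→2→12→5, push 2): res(13,3)=3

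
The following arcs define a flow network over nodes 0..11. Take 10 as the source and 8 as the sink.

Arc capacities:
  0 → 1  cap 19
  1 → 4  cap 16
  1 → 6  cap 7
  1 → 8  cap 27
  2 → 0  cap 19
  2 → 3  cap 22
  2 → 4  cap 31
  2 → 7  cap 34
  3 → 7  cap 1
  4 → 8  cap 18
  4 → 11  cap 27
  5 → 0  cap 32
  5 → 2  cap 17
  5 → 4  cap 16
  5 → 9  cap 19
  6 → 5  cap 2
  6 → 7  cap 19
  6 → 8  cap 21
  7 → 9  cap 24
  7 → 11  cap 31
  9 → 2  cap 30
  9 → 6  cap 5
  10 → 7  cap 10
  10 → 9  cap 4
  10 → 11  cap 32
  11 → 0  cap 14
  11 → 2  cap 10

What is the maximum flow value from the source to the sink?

augment #1: 10→9→6→8 bottleneck 4, total now 4
augment #2: 10→7→9→6→8 bottleneck 1, total now 5
augment #3: 10→11→0→1→8 bottleneck 14, total now 19
augment #4: 10→11→2→4→8 bottleneck 10, total now 29
augment #5: 10→7→9→2→4→8 bottleneck 8, total now 37
augment #6: 10→7→9→2→0→1→8 bottleneck 1, total now 38

Maximum flow value: 38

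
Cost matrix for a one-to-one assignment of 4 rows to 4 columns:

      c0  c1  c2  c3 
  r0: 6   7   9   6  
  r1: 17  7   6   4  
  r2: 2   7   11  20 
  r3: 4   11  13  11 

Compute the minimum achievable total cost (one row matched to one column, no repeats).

optimal assignment: row0→col3 (cost 6), row1→col2 (cost 6), row2→col1 (cost 7), row3→col0 (cost 4)
total = 6 + 6 + 7 + 4 = 23

Minimum assignment cost: 23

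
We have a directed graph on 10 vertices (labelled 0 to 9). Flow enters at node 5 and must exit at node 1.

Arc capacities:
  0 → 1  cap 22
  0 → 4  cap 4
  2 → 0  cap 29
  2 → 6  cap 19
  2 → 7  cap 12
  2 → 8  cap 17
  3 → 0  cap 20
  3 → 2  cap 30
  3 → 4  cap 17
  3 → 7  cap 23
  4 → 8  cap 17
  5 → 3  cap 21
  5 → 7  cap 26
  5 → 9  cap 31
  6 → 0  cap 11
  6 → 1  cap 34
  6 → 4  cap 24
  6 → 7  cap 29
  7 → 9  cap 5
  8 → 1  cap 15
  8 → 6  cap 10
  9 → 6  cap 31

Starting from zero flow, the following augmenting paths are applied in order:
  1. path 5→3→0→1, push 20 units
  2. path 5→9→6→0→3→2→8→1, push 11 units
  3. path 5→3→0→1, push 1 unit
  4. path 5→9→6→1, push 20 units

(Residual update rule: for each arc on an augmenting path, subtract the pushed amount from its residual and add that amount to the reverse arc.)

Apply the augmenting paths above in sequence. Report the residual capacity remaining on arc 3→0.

after path 1 (5→3→0→1, push 20): res(3,0)=0
after path 2 (5→9→6→0→3→2→8→1, push 11): res(3,0)=11
after path 3 (5→3→0→1, push 1): res(3,0)=10
after path 4 (5→9→6→1, push 20): res(3,0)=10

Residual capacity of (3,0): 10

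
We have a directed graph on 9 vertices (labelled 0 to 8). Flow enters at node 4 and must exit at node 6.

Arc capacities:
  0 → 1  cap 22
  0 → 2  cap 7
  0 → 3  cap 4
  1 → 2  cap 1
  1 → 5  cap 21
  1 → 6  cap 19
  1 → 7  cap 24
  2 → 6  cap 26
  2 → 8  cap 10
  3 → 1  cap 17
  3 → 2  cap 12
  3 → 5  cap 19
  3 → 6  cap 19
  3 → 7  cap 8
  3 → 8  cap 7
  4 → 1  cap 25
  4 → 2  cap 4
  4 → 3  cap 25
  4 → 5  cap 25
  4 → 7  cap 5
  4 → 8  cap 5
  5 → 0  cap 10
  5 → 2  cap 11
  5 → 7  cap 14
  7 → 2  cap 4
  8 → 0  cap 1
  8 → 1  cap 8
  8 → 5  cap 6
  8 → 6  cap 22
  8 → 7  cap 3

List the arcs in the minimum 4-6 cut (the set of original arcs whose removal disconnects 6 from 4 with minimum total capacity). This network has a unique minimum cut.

Min-cut arcs: {(1,2), (1,6), (4,2), (4,3), (4,8), (5,0), (5,2), (7,2)} (total capacity 79)

augment #1: 4→1→6 push 19
augment #2: 4→2→6 push 4
augment #3: 4→3→6 push 19
augment #4: 4→8→6 push 5
augment #5: 4→1→2→6 push 1
augment #6: 4→3→2→6 push 6
augment #7: 4→5→2→6 push 11
augment #8: 4→7→2→6 push 4
augment #9: 4→5→0→2→8→6 push 7
augment #10: 4→5→0→3→8→6 push 3
max flow = 79; residual-reachable set from 4 gives S-side
cut edges (S→T): {(1,2), (1,6), (4,2), (4,3), (4,8), (5,0), (5,2), (7,2)} total cap 79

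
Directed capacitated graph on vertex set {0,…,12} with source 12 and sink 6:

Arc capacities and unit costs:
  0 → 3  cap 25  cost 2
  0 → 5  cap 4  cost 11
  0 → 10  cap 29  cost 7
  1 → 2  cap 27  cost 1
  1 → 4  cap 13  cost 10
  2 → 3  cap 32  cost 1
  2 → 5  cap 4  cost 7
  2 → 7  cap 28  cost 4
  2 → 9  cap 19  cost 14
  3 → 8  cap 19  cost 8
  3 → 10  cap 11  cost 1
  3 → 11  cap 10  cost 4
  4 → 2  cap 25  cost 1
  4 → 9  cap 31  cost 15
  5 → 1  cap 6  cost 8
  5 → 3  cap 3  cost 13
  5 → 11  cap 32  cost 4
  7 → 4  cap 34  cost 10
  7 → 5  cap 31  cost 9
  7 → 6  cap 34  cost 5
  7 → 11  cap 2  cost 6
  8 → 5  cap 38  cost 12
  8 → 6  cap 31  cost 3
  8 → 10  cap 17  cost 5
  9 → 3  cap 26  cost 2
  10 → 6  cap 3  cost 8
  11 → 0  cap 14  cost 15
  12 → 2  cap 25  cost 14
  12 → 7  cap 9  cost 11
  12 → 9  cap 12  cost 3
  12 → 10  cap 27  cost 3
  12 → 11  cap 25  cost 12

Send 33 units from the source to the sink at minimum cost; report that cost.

shortest-cost path #1: 12→10→6 push 3 @ unit cost 11 (adds 33)
shortest-cost path #2: 12→7→6 push 9 @ unit cost 16 (adds 144)
shortest-cost path #3: 12→9→3→8→6 push 12 @ unit cost 16 (adds 192)
shortest-cost path #4: 12→2→7→6 push 9 @ unit cost 23 (adds 207)
total cost = 576

Minimum cost for 33 units: 576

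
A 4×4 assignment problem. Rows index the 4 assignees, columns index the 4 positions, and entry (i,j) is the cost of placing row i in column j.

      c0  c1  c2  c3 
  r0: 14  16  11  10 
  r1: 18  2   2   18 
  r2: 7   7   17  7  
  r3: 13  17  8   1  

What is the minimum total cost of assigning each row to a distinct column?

optimal assignment: row0→col2 (cost 11), row1→col1 (cost 2), row2→col0 (cost 7), row3→col3 (cost 1)
total = 11 + 2 + 7 + 1 = 21

Minimum assignment cost: 21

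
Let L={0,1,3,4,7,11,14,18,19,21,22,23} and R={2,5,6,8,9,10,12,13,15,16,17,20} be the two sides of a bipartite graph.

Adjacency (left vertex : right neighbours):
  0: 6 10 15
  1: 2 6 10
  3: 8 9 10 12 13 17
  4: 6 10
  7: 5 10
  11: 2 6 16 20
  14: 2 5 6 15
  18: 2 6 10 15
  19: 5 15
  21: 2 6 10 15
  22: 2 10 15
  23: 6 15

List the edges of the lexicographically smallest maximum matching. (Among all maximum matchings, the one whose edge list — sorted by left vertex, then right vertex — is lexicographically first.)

|M| = 7 (so the lex-smallest maximum matching has 7 edges)
process left vertices in ascending order; for each, take the smallest-labelled available neighbour that still permits 7 edges overall, or leave it unmatched if none does
lex-smallest matching: {0-6, 1-2, 3-8, 4-10, 7-5, 11-16, 14-15}

Lex-smallest maximum matching: {(0,6), (1,2), (3,8), (4,10), (7,5), (11,16), (14,15)}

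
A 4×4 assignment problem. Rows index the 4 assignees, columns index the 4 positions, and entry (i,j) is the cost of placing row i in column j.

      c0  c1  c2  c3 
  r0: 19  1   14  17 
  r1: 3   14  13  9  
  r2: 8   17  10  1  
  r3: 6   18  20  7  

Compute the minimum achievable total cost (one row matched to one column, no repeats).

one of 2 optimal assignments: row0→col1 (cost 1), row1→col0 (cost 3), row2→col2 (cost 10), row3→col3 (cost 7)
total = 1 + 3 + 10 + 7 = 21

Minimum assignment cost: 21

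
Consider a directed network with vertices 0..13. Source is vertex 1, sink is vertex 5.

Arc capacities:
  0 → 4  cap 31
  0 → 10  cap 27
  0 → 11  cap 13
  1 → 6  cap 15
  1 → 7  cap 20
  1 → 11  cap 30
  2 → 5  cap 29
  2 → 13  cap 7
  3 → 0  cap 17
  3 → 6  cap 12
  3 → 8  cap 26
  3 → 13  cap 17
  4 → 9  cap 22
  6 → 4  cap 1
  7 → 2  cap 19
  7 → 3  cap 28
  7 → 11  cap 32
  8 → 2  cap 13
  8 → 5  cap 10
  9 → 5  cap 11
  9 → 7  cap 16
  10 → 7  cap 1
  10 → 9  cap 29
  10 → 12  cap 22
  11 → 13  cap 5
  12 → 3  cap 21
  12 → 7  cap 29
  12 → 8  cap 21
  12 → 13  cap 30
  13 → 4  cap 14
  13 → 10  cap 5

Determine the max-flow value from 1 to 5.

augment #1: 1→7→2→5 bottleneck 19, total now 19
augment #2: 1→6→4→9→5 bottleneck 1, total now 20
augment #3: 1→7→3→8→5 bottleneck 1, total now 21
augment #4: 1→11→13→4→9→5 bottleneck 5, total now 26

Maximum flow value: 26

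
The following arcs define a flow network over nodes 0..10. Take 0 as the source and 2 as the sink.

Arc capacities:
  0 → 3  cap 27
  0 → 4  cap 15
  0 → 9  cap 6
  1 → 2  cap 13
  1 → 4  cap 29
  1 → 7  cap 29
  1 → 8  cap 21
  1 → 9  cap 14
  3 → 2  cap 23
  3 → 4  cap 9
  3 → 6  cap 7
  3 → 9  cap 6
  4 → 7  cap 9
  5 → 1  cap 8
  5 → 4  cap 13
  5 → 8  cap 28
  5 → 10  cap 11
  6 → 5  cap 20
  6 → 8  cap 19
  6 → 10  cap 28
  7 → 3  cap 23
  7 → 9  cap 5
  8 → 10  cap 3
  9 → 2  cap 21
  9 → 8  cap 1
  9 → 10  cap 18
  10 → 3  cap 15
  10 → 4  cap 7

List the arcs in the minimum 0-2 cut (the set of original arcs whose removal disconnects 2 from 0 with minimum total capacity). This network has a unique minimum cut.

augment #1: 0→3→2 push 23
augment #2: 0→9→2 push 6
augment #3: 0→3→9→2 push 4
augment #4: 0→4→7→9→2 push 5
augment #5: 0→4→7→3→9→2 push 2
augment #6: 0→4→7→3→6→5→1→2 push 2
max flow = 42; residual-reachable set from 0 gives S-side
cut edges (S→T): {(0,3), (0,9), (4,7)} total cap 42

Min-cut arcs: {(0,3), (0,9), (4,7)} (total capacity 42)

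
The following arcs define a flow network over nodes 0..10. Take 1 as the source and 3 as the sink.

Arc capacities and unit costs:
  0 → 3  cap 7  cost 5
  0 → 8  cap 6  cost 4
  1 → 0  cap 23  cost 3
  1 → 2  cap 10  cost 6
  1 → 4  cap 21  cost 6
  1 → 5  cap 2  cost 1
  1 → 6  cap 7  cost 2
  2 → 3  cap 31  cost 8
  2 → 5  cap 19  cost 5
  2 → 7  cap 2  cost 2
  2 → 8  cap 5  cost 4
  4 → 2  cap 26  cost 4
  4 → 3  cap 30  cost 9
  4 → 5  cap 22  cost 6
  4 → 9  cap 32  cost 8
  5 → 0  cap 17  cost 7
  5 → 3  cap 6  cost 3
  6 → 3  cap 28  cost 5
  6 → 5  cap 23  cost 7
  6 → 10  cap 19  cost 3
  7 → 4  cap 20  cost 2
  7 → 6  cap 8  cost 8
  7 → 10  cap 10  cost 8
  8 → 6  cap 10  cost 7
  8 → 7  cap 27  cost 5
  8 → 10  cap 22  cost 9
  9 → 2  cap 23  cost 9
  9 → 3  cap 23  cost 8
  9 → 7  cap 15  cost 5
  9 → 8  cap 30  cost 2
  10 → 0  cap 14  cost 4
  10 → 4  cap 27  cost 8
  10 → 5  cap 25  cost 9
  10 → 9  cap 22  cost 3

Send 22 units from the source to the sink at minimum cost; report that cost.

shortest-cost path #1: 1→5→3 push 2 @ unit cost 4 (adds 8)
shortest-cost path #2: 1→6→3 push 7 @ unit cost 7 (adds 49)
shortest-cost path #3: 1→0→3 push 7 @ unit cost 8 (adds 56)
shortest-cost path #4: 1→2→3 push 6 @ unit cost 14 (adds 84)
total cost = 197

Minimum cost for 22 units: 197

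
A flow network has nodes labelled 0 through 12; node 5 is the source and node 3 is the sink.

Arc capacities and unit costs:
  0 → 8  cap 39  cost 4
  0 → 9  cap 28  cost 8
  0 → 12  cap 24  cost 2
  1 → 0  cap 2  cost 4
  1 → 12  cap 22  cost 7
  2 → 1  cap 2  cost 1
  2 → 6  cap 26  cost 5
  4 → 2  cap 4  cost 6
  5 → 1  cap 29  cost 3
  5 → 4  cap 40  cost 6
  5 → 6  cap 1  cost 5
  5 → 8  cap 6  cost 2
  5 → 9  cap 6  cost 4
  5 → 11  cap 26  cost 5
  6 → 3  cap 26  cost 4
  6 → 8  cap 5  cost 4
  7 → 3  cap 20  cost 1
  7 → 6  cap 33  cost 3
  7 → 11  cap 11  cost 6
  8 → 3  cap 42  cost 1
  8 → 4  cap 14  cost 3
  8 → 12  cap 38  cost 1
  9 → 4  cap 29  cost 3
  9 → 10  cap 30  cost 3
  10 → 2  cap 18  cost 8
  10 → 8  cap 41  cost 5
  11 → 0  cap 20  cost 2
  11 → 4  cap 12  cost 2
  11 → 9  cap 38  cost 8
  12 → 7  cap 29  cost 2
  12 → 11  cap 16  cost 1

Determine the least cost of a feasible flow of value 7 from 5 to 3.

Minimum cost for 7 units: 27

shortest-cost path #1: 5→8→3 push 6 @ unit cost 3 (adds 18)
shortest-cost path #2: 5→6→3 push 1 @ unit cost 9 (adds 9)
total cost = 27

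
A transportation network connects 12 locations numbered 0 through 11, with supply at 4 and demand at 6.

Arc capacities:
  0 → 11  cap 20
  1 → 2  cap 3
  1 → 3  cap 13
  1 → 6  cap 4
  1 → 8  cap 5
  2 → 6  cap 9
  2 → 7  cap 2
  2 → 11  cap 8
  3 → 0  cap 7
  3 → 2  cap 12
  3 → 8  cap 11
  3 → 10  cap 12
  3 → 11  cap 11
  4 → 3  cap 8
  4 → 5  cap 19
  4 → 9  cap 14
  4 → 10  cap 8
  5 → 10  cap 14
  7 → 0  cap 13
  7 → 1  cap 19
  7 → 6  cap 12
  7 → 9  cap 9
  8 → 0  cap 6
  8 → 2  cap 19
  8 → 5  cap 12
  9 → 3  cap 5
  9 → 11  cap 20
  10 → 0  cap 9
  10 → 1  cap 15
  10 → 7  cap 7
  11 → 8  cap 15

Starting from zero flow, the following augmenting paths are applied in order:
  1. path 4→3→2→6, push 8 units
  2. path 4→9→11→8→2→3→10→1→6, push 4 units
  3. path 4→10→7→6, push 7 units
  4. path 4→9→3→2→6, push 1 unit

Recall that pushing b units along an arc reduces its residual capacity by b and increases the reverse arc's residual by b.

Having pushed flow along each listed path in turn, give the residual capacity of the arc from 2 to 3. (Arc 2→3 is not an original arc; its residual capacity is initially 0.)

Residual capacity of (2,3): 5

after path 1 (4→3→2→6, push 8): res(2,3)=8
after path 2 (4→9→11→8→2→3→10→1→6, push 4): res(2,3)=4
after path 3 (4→10→7→6, push 7): res(2,3)=4
after path 4 (4→9→3→2→6, push 1): res(2,3)=5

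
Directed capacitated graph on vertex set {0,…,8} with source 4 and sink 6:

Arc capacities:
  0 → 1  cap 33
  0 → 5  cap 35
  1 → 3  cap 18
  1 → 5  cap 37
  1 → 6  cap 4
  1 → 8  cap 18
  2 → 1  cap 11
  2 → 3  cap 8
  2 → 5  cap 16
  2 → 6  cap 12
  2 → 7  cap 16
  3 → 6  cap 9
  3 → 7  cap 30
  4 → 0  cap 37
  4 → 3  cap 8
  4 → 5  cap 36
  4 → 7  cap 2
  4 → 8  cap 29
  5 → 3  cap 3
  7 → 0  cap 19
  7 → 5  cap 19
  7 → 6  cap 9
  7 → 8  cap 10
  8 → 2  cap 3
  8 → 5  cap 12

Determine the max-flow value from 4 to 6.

augment #1: 4→3→6 bottleneck 8, total now 8
augment #2: 4→7→6 bottleneck 2, total now 10
augment #3: 4→0→1→6 bottleneck 4, total now 14
augment #4: 4→5→3→6 bottleneck 1, total now 15
augment #5: 4→8→2→6 bottleneck 3, total now 18
augment #6: 4→5→3→7→6 bottleneck 2, total now 20
augment #7: 4→0→1→3→7→6 bottleneck 5, total now 25

Maximum flow value: 25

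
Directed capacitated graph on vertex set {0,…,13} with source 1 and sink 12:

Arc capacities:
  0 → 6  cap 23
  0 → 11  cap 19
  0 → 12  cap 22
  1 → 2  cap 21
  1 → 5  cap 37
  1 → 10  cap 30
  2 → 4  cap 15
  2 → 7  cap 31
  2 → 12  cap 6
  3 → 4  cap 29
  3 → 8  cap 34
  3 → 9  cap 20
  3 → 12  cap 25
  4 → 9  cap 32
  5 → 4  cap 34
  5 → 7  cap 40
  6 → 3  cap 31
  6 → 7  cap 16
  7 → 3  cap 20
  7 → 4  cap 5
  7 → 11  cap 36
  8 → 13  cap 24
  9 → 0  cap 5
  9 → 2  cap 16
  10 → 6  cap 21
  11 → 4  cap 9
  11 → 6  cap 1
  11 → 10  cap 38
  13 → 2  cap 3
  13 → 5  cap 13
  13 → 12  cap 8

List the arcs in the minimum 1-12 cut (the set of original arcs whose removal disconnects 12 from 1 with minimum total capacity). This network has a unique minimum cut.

augment #1: 1→2→12 push 6
augment #2: 1→2→7→3→12 push 15
augment #3: 1→5→7→3→12 push 5
augment #4: 1→10→6→3→12 push 5
augment #5: 1→5→4→9→0→12 push 5
augment #6: 1→10→6→3→8→13→12 push 8
max flow = 44; residual-reachable set from 1 gives S-side
cut edges (S→T): {(2,12), (3,12), (9,0), (13,12)} total cap 44

Min-cut arcs: {(2,12), (3,12), (9,0), (13,12)} (total capacity 44)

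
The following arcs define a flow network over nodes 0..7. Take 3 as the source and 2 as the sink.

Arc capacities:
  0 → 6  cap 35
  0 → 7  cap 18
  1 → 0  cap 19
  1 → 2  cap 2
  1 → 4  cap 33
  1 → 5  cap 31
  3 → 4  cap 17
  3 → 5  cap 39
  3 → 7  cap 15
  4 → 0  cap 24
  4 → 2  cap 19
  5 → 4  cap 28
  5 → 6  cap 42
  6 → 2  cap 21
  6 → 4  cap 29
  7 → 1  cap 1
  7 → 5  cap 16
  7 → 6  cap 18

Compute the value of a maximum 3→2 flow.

Maximum flow value: 41

augment #1: 3→4→2 bottleneck 17, total now 17
augment #2: 3→5→4→2 bottleneck 2, total now 19
augment #3: 3→5→6→2 bottleneck 21, total now 40
augment #4: 3→7→1→2 bottleneck 1, total now 41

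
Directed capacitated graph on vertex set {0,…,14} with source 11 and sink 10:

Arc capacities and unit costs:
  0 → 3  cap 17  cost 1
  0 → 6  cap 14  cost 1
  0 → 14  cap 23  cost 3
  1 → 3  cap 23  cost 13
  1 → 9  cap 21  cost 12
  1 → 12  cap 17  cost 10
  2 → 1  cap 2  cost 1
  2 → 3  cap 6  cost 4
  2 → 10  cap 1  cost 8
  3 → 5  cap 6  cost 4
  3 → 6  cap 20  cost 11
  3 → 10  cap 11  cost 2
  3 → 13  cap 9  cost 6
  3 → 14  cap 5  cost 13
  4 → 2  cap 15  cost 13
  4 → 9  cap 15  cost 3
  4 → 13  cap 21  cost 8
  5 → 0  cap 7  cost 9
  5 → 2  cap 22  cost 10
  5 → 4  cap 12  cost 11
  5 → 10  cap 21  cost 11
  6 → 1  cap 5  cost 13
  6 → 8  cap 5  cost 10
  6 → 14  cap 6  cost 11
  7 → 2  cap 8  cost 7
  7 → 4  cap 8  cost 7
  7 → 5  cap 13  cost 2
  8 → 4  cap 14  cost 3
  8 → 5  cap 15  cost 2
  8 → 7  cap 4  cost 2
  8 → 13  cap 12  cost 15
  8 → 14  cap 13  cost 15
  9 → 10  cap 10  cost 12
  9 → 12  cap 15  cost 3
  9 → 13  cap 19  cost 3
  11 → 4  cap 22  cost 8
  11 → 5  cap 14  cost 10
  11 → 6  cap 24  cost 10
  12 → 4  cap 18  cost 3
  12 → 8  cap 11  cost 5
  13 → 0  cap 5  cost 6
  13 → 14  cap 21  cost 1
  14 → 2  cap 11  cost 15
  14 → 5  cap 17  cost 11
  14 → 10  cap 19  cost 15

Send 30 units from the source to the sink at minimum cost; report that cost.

Minimum cost for 30 units: 666

shortest-cost path #1: 11→5→10 push 14 @ unit cost 21 (adds 294)
shortest-cost path #2: 11→4→9→10 push 10 @ unit cost 23 (adds 230)
shortest-cost path #3: 11→4→9→13→0→3→10 push 5 @ unit cost 23 (adds 115)
shortest-cost path #4: 11→4→2→3→10 push 1 @ unit cost 27 (adds 27)
total cost = 666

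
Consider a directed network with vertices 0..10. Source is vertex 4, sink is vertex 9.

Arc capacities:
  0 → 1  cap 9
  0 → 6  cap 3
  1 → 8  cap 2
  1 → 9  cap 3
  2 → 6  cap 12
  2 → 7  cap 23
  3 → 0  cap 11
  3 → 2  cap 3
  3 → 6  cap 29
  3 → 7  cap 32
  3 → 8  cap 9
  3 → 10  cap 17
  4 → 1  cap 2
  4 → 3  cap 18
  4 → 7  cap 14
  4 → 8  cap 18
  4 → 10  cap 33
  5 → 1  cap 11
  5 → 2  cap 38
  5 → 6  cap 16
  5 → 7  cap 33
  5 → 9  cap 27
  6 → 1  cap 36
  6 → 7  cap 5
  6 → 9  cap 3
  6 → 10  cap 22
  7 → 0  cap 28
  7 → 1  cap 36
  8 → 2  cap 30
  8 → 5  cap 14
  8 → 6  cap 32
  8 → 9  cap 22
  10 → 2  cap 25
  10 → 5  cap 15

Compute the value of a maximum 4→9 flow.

Maximum flow value: 50

augment #1: 4→1→9 bottleneck 2, total now 2
augment #2: 4→8→9 bottleneck 18, total now 20
augment #3: 4→3→6→9 bottleneck 3, total now 23
augment #4: 4→3→8→9 bottleneck 4, total now 27
augment #5: 4→7→1→9 bottleneck 1, total now 28
augment #6: 4→10→5→9 bottleneck 15, total now 43
augment #7: 4→3→8→5→9 bottleneck 5, total now 48
augment #8: 4→7→1→8→5→9 bottleneck 2, total now 50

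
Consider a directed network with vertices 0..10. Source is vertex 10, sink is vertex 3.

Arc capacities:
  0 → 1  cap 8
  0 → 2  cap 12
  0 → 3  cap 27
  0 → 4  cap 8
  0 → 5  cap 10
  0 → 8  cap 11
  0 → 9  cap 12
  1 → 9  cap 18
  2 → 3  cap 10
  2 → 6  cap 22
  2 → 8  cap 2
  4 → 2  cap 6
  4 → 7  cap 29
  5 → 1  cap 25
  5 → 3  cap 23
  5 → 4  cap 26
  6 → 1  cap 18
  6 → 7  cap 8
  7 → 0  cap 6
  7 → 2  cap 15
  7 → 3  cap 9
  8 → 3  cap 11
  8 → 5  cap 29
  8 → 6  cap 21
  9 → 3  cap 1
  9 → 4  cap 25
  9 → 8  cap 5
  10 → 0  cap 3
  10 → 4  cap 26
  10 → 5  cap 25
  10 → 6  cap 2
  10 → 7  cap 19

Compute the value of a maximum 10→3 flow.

augment #1: 10→0→3 bottleneck 3, total now 3
augment #2: 10→5→3 bottleneck 23, total now 26
augment #3: 10→7→3 bottleneck 9, total now 35
augment #4: 10→4→2→3 bottleneck 6, total now 41
augment #5: 10→7→0→3 bottleneck 6, total now 47
augment #6: 10→7→2→3 bottleneck 4, total now 51
augment #7: 10→5→1→9→3 bottleneck 1, total now 52
augment #8: 10→4→7→2→8→3 bottleneck 2, total now 54
augment #9: 10→5→1→9→8→3 bottleneck 1, total now 55
augment #10: 10→6→1→9→8→3 bottleneck 2, total now 57
augment #11: 10→4→7→2→6→1→9→8→3 bottleneck 2, total now 59

Maximum flow value: 59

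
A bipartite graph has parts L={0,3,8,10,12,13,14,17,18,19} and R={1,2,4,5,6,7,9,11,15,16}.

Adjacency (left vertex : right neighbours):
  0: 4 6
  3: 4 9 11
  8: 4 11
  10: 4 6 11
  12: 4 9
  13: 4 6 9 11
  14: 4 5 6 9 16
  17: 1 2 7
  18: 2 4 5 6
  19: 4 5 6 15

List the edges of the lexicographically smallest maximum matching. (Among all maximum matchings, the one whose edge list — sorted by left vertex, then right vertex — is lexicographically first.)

Lex-smallest maximum matching: {(0,4), (3,9), (8,11), (10,6), (14,5), (17,1), (18,2), (19,15)}

|M| = 8 (so the lex-smallest maximum matching has 8 edges)
process left vertices in ascending order; for each, take the smallest-labelled available neighbour that still permits 8 edges overall, or leave it unmatched if none does
lex-smallest matching: {0-4, 3-9, 8-11, 10-6, 14-5, 17-1, 18-2, 19-15}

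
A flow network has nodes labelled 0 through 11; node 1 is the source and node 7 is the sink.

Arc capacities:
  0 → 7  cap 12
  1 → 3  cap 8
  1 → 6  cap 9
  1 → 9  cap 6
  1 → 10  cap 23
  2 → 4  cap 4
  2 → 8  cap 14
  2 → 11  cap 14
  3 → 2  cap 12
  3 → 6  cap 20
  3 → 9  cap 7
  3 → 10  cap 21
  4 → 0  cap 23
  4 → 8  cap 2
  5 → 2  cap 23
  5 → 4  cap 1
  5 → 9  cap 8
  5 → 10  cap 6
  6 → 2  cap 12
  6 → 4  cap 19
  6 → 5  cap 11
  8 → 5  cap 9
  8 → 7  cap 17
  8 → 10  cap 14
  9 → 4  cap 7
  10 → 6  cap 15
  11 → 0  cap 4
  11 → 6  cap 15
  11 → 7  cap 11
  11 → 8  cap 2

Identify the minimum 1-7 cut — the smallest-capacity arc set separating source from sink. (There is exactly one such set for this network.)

augment #1: 1→3→2→8→7 push 8
augment #2: 1→6→2→8→7 push 6
augment #3: 1→6→2→11→7 push 3
augment #4: 1→9→4→0→7 push 6
augment #5: 1→10→6→2→11→7 push 3
augment #6: 1→10→6→4→0→7 push 6
augment #7: 1→10→6→4→8→7 push 2
augment #8: 1→10→6→5→2→11→7 push 4
max flow = 38; residual-reachable set from 1 gives S-side
cut edges (S→T): {(1,3), (1,6), (1,9), (10,6)} total cap 38

Min-cut arcs: {(1,3), (1,6), (1,9), (10,6)} (total capacity 38)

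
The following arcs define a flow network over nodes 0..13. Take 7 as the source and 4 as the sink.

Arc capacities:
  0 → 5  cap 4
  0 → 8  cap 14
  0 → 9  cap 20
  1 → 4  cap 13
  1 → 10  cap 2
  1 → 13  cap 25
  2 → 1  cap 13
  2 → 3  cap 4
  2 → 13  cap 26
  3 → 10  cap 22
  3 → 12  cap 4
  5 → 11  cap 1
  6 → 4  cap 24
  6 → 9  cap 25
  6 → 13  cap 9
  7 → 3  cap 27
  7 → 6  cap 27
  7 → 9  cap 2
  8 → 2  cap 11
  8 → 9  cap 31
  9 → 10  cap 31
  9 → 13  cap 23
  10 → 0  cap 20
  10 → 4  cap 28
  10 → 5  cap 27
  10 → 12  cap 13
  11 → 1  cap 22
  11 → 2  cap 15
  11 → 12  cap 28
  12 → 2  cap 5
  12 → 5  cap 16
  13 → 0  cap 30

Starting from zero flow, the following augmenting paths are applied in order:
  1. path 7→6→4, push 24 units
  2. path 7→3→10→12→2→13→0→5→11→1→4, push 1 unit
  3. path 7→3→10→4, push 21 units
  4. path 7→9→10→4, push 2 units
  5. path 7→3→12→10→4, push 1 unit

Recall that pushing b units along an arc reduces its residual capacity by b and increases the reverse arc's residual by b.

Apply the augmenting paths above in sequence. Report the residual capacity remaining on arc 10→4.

Residual capacity of (10,4): 4

after path 1 (7→6→4, push 24): res(10,4)=28
after path 2 (7→3→10→12→2→13→0→5→11→1→4, push 1): res(10,4)=28
after path 3 (7→3→10→4, push 21): res(10,4)=7
after path 4 (7→9→10→4, push 2): res(10,4)=5
after path 5 (7→3→12→10→4, push 1): res(10,4)=4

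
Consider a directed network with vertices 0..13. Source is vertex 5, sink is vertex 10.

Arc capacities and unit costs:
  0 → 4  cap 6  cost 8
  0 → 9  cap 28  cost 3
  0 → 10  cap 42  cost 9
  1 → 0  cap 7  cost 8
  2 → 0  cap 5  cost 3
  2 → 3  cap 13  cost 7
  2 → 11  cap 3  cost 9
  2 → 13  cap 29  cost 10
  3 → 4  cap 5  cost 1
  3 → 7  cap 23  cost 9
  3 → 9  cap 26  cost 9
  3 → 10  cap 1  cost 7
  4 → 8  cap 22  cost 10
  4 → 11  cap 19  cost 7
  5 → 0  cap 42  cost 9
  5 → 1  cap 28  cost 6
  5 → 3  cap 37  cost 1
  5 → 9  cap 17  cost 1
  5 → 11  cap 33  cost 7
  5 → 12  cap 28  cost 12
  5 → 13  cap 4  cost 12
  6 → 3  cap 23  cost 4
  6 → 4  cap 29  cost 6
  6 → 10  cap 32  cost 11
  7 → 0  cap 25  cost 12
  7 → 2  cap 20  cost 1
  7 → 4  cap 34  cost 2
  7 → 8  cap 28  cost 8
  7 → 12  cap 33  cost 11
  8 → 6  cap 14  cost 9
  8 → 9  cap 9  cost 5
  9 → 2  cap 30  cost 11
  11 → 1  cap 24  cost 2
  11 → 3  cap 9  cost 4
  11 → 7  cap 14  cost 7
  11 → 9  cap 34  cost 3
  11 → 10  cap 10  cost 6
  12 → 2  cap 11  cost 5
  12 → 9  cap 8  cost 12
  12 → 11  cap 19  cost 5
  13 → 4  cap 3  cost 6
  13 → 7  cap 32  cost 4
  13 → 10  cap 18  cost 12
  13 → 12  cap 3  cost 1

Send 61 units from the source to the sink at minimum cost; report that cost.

shortest-cost path #1: 5→3→10 push 1 @ unit cost 8 (adds 8)
shortest-cost path #2: 5→11→10 push 10 @ unit cost 13 (adds 130)
shortest-cost path #3: 5→0→10 push 42 @ unit cost 18 (adds 756)
shortest-cost path #4: 5→13→10 push 4 @ unit cost 24 (adds 96)
shortest-cost path #5: 5→3→4→8→6→10 push 4 @ unit cost 32 (adds 128)
total cost = 1118

Minimum cost for 61 units: 1118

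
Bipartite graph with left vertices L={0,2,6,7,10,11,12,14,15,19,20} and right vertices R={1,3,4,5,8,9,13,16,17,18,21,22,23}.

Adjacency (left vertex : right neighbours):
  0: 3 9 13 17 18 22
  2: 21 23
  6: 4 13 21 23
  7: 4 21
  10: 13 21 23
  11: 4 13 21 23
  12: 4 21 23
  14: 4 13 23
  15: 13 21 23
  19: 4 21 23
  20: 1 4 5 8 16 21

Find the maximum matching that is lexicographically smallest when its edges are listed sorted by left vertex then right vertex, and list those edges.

|M| = 6 (so the lex-smallest maximum matching has 6 edges)
process left vertices in ascending order; for each, take the smallest-labelled available neighbour that still permits 6 edges overall, or leave it unmatched if none does
lex-smallest matching: {0-3, 2-21, 6-4, 10-13, 11-23, 20-1}

Lex-smallest maximum matching: {(0,3), (2,21), (6,4), (10,13), (11,23), (20,1)}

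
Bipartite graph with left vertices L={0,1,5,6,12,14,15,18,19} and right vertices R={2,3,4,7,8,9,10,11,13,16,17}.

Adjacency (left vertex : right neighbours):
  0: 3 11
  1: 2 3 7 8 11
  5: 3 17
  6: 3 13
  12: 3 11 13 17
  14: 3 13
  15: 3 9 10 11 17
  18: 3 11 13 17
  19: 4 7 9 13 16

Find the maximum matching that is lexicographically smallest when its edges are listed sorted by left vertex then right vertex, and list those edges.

Lex-smallest maximum matching: {(0,3), (1,2), (5,17), (6,13), (12,11), (15,9), (19,4)}

|M| = 7 (so the lex-smallest maximum matching has 7 edges)
process left vertices in ascending order; for each, take the smallest-labelled available neighbour that still permits 7 edges overall, or leave it unmatched if none does
lex-smallest matching: {0-3, 1-2, 5-17, 6-13, 12-11, 15-9, 19-4}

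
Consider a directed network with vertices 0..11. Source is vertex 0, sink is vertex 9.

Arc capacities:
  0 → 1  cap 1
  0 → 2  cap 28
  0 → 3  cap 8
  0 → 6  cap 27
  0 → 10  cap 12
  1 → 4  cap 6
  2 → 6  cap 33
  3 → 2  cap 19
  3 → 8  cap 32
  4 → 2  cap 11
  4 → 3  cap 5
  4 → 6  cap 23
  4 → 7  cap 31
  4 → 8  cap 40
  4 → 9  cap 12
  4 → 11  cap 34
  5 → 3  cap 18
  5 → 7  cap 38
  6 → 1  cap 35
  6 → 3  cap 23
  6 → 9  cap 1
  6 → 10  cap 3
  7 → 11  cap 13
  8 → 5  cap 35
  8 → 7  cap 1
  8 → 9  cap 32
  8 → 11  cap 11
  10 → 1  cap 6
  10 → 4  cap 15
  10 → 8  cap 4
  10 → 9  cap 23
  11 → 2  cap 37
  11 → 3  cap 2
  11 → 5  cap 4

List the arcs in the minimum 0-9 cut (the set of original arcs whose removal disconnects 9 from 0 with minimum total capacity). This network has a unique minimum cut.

Min-cut arcs: {(0,3), (0,10), (1,4), (6,3), (6,9), (6,10)} (total capacity 53)

augment #1: 0→6→9 push 1
augment #2: 0→10→9 push 12
augment #3: 0→1→4→9 push 1
augment #4: 0→3→8→9 push 8
augment #5: 0→6→10→9 push 3
augment #6: 0→6→1→4→9 push 5
augment #7: 0→6→3→8→9 push 18
augment #8: 0→2→6→3→8→9 push 5
max flow = 53; residual-reachable set from 0 gives S-side
cut edges (S→T): {(0,3), (0,10), (1,4), (6,3), (6,9), (6,10)} total cap 53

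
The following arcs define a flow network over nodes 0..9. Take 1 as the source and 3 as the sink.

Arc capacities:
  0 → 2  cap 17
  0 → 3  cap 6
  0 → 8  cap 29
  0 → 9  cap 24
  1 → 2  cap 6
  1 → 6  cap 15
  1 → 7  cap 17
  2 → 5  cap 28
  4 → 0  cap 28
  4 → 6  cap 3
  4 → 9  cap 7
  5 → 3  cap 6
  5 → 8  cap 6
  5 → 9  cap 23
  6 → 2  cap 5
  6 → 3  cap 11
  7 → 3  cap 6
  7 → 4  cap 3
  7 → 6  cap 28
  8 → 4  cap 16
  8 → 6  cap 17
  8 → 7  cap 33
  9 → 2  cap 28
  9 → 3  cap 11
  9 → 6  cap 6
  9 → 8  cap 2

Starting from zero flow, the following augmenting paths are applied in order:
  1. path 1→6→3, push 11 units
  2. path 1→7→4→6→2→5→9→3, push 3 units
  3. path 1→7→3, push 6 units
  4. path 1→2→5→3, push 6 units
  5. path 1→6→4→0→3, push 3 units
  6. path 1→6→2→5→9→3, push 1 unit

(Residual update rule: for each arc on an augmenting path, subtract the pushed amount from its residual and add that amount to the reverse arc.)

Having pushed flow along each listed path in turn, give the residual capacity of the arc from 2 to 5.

after path 1 (1→6→3, push 11): res(2,5)=28
after path 2 (1→7→4→6→2→5→9→3, push 3): res(2,5)=25
after path 3 (1→7→3, push 6): res(2,5)=25
after path 4 (1→2→5→3, push 6): res(2,5)=19
after path 5 (1→6→4→0→3, push 3): res(2,5)=19
after path 6 (1→6→2→5→9→3, push 1): res(2,5)=18

Residual capacity of (2,5): 18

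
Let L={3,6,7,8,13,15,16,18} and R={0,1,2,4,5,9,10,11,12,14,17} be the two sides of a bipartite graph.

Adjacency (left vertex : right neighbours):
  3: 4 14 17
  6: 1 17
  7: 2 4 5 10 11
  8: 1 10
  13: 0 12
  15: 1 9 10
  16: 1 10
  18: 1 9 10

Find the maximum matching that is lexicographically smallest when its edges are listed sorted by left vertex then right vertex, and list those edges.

|M| = 7 (so the lex-smallest maximum matching has 7 edges)
process left vertices in ascending order; for each, take the smallest-labelled available neighbour that still permits 7 edges overall, or leave it unmatched if none does
lex-smallest matching: {3-4, 6-17, 7-2, 8-1, 13-0, 15-9, 16-10}

Lex-smallest maximum matching: {(3,4), (6,17), (7,2), (8,1), (13,0), (15,9), (16,10)}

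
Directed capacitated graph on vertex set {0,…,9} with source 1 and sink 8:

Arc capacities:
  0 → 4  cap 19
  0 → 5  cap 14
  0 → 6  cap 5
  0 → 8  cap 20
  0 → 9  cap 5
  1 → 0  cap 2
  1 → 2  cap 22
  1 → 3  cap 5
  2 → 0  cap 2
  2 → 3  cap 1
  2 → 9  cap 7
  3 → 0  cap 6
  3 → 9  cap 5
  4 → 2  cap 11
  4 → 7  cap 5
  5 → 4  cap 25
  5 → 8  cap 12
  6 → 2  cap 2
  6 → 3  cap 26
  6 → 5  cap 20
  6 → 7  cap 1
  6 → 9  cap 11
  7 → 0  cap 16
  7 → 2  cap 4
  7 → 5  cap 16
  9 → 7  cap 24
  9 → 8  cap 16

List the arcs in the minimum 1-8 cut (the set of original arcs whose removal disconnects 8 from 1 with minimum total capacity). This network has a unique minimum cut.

augment #1: 1→0→8 push 2
augment #2: 1→2→0→8 push 2
augment #3: 1→2→9→8 push 7
augment #4: 1→3→0→8 push 5
augment #5: 1→2→3→0→8 push 1
max flow = 17; residual-reachable set from 1 gives S-side
cut edges (S→T): {(1,0), (1,3), (2,0), (2,3), (2,9)} total cap 17

Min-cut arcs: {(1,0), (1,3), (2,0), (2,3), (2,9)} (total capacity 17)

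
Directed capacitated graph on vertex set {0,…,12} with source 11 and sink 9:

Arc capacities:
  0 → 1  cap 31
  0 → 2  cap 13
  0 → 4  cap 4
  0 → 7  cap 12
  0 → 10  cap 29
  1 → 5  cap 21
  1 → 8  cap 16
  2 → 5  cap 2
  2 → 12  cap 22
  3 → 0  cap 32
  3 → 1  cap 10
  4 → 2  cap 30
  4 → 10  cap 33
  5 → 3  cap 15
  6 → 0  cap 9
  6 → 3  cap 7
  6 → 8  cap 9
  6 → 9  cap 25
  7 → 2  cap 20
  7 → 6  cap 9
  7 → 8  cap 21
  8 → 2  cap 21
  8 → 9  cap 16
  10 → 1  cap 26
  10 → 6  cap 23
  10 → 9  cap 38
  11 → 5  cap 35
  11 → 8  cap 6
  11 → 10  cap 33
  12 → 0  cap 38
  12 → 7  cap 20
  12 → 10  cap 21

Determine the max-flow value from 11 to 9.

Maximum flow value: 54

augment #1: 11→8→9 bottleneck 6, total now 6
augment #2: 11→10→9 bottleneck 33, total now 39
augment #3: 11→5→3→0→10→9 bottleneck 5, total now 44
augment #4: 11→5→3→1→8→9 bottleneck 10, total now 54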